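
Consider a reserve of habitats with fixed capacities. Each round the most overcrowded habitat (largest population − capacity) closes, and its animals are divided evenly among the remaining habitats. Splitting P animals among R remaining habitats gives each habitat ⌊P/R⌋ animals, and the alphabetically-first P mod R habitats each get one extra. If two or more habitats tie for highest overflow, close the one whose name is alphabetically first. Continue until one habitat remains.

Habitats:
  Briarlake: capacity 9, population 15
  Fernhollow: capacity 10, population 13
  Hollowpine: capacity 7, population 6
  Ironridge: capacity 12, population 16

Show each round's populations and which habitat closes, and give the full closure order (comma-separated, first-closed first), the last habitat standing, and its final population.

Round 1: Briarlake=15 Fernhollow=13 Hollowpine=6 Ironridge=16 → close Briarlake (overflow 6)
  15÷3 = 5 each, +1 to first 0
Round 2: Fernhollow=18 Hollowpine=11 Ironridge=21 → close Ironridge (overflow 9)
  21÷2 = 10 each, +1 to first 1
Round 3: Fernhollow=29 Hollowpine=21 → close Fernhollow (overflow 19)
  29÷1 = 29 each, +1 to first 0

Closure order: Briarlake, Ironridge, Fernhollow
Last habitat: Hollowpine with 50 animals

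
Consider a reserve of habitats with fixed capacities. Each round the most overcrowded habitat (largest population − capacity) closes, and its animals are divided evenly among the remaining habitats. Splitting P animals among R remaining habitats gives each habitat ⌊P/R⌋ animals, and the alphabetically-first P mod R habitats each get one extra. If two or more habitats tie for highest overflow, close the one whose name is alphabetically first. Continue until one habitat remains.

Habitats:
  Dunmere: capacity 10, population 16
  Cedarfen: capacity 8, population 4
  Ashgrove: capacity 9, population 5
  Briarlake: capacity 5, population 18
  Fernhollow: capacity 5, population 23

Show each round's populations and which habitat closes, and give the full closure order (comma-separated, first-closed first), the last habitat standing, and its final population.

Round 1: Ashgrove=5 Briarlake=18 Cedarfen=4 Dunmere=16 Fernhollow=23 → close Fernhollow (overflow 18)
  23÷4 = 5 each, +1 to first 3
Round 2: Ashgrove=11 Briarlake=24 Cedarfen=10 Dunmere=21 → close Briarlake (overflow 19)
  24÷3 = 8 each, +1 to first 0
Round 3: Ashgrove=19 Cedarfen=18 Dunmere=29 → close Dunmere (overflow 19)
  29÷2 = 14 each, +1 to first 1
Round 4: Ashgrove=34 Cedarfen=32 → close Ashgrove (overflow 25)
  34÷1 = 34 each, +1 to first 0

Closure order: Fernhollow, Briarlake, Dunmere, Ashgrove
Last habitat: Cedarfen with 66 animals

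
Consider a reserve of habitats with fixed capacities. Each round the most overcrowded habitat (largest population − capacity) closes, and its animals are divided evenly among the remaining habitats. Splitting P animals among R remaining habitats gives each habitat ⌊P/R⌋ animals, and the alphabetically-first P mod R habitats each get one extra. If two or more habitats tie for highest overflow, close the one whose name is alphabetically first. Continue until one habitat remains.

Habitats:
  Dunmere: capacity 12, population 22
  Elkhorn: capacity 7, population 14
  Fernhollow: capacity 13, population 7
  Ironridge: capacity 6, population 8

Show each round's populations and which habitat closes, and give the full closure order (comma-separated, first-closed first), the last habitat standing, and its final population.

Closure order: Dunmere, Elkhorn, Ironridge
Last habitat: Fernhollow with 51 animals

Round 1: Dunmere=22 Elkhorn=14 Fernhollow=7 Ironridge=8 → close Dunmere (overflow 10)
  22÷3 = 7 each, +1 to first 1
Round 2: Elkhorn=22 Fernhollow=14 Ironridge=15 → close Elkhorn (overflow 15)
  22÷2 = 11 each, +1 to first 0
Round 3: Fernhollow=25 Ironridge=26 → close Ironridge (overflow 20)
  26÷1 = 26 each, +1 to first 0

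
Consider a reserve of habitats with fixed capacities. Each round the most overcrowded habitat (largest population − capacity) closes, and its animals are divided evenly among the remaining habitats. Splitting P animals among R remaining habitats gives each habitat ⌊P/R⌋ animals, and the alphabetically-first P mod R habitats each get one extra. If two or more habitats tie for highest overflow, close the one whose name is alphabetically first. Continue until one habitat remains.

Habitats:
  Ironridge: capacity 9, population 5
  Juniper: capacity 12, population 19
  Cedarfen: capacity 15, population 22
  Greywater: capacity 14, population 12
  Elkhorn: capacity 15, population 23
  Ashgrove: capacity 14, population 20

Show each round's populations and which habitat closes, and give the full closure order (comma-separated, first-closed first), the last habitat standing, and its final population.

Round 1: Ashgrove=20 Cedarfen=22 Elkhorn=23 Greywater=12 Ironridge=5 Juniper=19 → close Elkhorn (overflow 8)
  23÷5 = 4 each, +1 to first 3
Round 2: Ashgrove=25 Cedarfen=27 Greywater=17 Ironridge=9 Juniper=23 → close Cedarfen (overflow 12)
  27÷4 = 6 each, +1 to first 3
Round 3: Ashgrove=32 Greywater=24 Ironridge=16 Juniper=29 → close Ashgrove (overflow 18)
  32÷3 = 10 each, +1 to first 2
Round 4: Greywater=35 Ironridge=27 Juniper=39 → close Juniper (overflow 27)
  39÷2 = 19 each, +1 to first 1
Round 5: Greywater=55 Ironridge=46 → close Greywater (overflow 41)
  55÷1 = 55 each, +1 to first 0

Closure order: Elkhorn, Cedarfen, Ashgrove, Juniper, Greywater
Last habitat: Ironridge with 101 animals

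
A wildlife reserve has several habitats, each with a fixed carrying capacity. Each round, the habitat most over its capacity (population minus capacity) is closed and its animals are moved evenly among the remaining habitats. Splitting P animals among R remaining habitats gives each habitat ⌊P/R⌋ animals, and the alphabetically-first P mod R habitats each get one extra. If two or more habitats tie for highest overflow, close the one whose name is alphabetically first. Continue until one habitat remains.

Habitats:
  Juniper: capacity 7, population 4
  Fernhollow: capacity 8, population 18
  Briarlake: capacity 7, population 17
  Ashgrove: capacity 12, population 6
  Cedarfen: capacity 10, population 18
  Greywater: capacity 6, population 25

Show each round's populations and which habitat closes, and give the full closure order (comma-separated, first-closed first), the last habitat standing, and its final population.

Round 1: Ashgrove=6 Briarlake=17 Cedarfen=18 Fernhollow=18 Greywater=25 Juniper=4 → close Greywater (overflow 19)
  25÷5 = 5 each, +1 to first 0
Round 2: Ashgrove=11 Briarlake=22 Cedarfen=23 Fernhollow=23 Juniper=9 → close Briarlake (overflow 15)
  22÷4 = 5 each, +1 to first 2
Round 3: Ashgrove=17 Cedarfen=29 Fernhollow=28 Juniper=14 → close Fernhollow (overflow 20)
  28÷3 = 9 each, +1 to first 1
Round 4: Ashgrove=27 Cedarfen=38 Juniper=23 → close Cedarfen (overflow 28)
  38÷2 = 19 each, +1 to first 0
Round 5: Ashgrove=46 Juniper=42 → close Juniper (overflow 35)
  42÷1 = 42 each, +1 to first 0

Closure order: Greywater, Briarlake, Fernhollow, Cedarfen, Juniper
Last habitat: Ashgrove with 88 animals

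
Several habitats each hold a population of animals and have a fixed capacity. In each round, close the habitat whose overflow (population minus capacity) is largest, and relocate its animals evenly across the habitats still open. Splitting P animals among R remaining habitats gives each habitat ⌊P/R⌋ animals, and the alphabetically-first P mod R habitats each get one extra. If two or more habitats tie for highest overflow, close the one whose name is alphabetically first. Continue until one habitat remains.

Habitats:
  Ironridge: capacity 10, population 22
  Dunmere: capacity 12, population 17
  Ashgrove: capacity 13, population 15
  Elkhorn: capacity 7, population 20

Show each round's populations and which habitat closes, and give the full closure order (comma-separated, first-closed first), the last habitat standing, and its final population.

Closure order: Elkhorn, Ironridge, Dunmere
Last habitat: Ashgrove with 74 animals

Round 1: Ashgrove=15 Dunmere=17 Elkhorn=20 Ironridge=22 → close Elkhorn (overflow 13)
  20÷3 = 6 each, +1 to first 2
Round 2: Ashgrove=22 Dunmere=24 Ironridge=28 → close Ironridge (overflow 18)
  28÷2 = 14 each, +1 to first 0
Round 3: Ashgrove=36 Dunmere=38 → close Dunmere (overflow 26)
  38÷1 = 38 each, +1 to first 0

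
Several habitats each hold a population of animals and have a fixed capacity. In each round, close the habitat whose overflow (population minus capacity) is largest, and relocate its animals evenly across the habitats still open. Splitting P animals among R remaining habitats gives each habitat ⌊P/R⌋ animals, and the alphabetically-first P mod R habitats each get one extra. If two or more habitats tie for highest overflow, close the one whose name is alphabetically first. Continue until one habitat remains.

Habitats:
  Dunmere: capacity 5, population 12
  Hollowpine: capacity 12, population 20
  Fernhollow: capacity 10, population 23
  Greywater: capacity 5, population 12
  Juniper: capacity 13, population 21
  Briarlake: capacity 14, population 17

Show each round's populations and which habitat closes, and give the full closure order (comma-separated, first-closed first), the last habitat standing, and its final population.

Round 1: Briarlake=17 Dunmere=12 Fernhollow=23 Greywater=12 Hollowpine=20 Juniper=21 → close Fernhollow (overflow 13)
  23÷5 = 4 each, +1 to first 3
Round 2: Briarlake=22 Dunmere=17 Greywater=17 Hollowpine=24 Juniper=25 → close Dunmere (overflow 12)
  17÷4 = 4 each, +1 to first 1
Round 3: Briarlake=27 Greywater=21 Hollowpine=28 Juniper=29 → close Greywater (overflow 16)
  21÷3 = 7 each, +1 to first 0
Round 4: Briarlake=34 Hollowpine=35 Juniper=36 → close Hollowpine (overflow 23)
  35÷2 = 17 each, +1 to first 1
Round 5: Briarlake=52 Juniper=53 → close Juniper (overflow 40)
  53÷1 = 53 each, +1 to first 0

Closure order: Fernhollow, Dunmere, Greywater, Hollowpine, Juniper
Last habitat: Briarlake with 105 animals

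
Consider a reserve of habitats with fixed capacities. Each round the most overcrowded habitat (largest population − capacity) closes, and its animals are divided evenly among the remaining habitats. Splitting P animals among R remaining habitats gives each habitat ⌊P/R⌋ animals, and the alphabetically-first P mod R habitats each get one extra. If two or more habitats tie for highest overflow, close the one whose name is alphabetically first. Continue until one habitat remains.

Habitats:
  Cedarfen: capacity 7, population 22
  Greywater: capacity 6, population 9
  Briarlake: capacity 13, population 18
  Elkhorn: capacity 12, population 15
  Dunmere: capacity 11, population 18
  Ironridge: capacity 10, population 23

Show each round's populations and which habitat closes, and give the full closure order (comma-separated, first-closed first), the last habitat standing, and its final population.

Closure order: Cedarfen, Ironridge, Dunmere, Briarlake, Elkhorn
Last habitat: Greywater with 105 animals

Round 1: Briarlake=18 Cedarfen=22 Dunmere=18 Elkhorn=15 Greywater=9 Ironridge=23 → close Cedarfen (overflow 15)
  22÷5 = 4 each, +1 to first 2
Round 2: Briarlake=23 Dunmere=23 Elkhorn=19 Greywater=13 Ironridge=27 → close Ironridge (overflow 17)
  27÷4 = 6 each, +1 to first 3
Round 3: Briarlake=30 Dunmere=30 Elkhorn=26 Greywater=19 → close Dunmere (overflow 19)
  30÷3 = 10 each, +1 to first 0
Round 4: Briarlake=40 Elkhorn=36 Greywater=29 → close Briarlake (overflow 27)
  40÷2 = 20 each, +1 to first 0
Round 5: Elkhorn=56 Greywater=49 → close Elkhorn (overflow 44)
  56÷1 = 56 each, +1 to first 0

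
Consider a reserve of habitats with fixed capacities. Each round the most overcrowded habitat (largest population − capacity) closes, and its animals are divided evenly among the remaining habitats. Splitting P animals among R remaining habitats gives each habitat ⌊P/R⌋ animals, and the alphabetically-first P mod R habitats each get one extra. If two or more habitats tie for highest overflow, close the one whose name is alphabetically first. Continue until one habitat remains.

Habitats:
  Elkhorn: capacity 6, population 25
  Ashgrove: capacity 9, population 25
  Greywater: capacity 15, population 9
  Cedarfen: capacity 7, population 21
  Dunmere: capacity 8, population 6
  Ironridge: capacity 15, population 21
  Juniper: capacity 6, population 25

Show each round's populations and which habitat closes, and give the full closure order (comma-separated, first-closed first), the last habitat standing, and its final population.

Closure order: Elkhorn, Juniper, Ashgrove, Cedarfen, Ironridge, Dunmere
Last habitat: Greywater with 132 animals

Round 1: Ashgrove=25 Cedarfen=21 Dunmere=6 Elkhorn=25 Greywater=9 Ironridge=21 Juniper=25 → close Elkhorn (overflow 19)
  25÷6 = 4 each, +1 to first 1
Round 2: Ashgrove=30 Cedarfen=25 Dunmere=10 Greywater=13 Ironridge=25 Juniper=29 → close Juniper (overflow 23)
  29÷5 = 5 each, +1 to first 4
Round 3: Ashgrove=36 Cedarfen=31 Dunmere=16 Greywater=19 Ironridge=30 → close Ashgrove (overflow 27)
  36÷4 = 9 each, +1 to first 0
Round 4: Cedarfen=40 Dunmere=25 Greywater=28 Ironridge=39 → close Cedarfen (overflow 33)
  40÷3 = 13 each, +1 to first 1
Round 5: Dunmere=39 Greywater=41 Ironridge=52 → close Ironridge (overflow 37)
  52÷2 = 26 each, +1 to first 0
Round 6: Dunmere=65 Greywater=67 → close Dunmere (overflow 57)
  65÷1 = 65 each, +1 to first 0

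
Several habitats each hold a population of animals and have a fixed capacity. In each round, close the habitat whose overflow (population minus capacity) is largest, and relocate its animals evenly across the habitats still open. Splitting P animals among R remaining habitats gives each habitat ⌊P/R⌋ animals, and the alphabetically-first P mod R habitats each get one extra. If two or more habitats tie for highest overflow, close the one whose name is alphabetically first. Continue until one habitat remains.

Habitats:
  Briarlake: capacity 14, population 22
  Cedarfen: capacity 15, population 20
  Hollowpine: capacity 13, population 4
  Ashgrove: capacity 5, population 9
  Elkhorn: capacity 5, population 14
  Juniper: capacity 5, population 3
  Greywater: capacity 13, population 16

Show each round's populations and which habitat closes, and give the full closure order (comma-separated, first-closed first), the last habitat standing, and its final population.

Closure order: Elkhorn, Briarlake, Ashgrove, Cedarfen, Greywater, Juniper
Last habitat: Hollowpine with 88 animals

Round 1: Ashgrove=9 Briarlake=22 Cedarfen=20 Elkhorn=14 Greywater=16 Hollowpine=4 Juniper=3 → close Elkhorn (overflow 9)
  14÷6 = 2 each, +1 to first 2
Round 2: Ashgrove=12 Briarlake=25 Cedarfen=22 Greywater=18 Hollowpine=6 Juniper=5 → close Briarlake (overflow 11)
  25÷5 = 5 each, +1 to first 0
Round 3: Ashgrove=17 Cedarfen=27 Greywater=23 Hollowpine=11 Juniper=10 → close Ashgrove (overflow 12)
  17÷4 = 4 each, +1 to first 1
Round 4: Cedarfen=32 Greywater=27 Hollowpine=15 Juniper=14 → close Cedarfen (overflow 17)
  32÷3 = 10 each, +1 to first 2
Round 5: Greywater=38 Hollowpine=26 Juniper=24 → close Greywater (overflow 25)
  38÷2 = 19 each, +1 to first 0
Round 6: Hollowpine=45 Juniper=43 → close Juniper (overflow 38)
  43÷1 = 43 each, +1 to first 0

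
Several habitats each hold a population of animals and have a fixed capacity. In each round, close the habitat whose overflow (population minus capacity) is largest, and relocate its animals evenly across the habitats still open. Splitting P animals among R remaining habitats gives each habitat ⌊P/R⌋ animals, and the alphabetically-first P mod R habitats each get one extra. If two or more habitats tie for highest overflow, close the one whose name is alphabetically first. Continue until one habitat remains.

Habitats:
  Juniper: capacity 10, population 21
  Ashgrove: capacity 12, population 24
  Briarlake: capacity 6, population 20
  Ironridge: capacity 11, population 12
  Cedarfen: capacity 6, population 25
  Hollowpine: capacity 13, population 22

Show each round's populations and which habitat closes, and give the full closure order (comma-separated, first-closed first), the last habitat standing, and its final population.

Round 1: Ashgrove=24 Briarlake=20 Cedarfen=25 Hollowpine=22 Ironridge=12 Juniper=21 → close Cedarfen (overflow 19)
  25÷5 = 5 each, +1 to first 0
Round 2: Ashgrove=29 Briarlake=25 Hollowpine=27 Ironridge=17 Juniper=26 → close Briarlake (overflow 19)
  25÷4 = 6 each, +1 to first 1
Round 3: Ashgrove=36 Hollowpine=33 Ironridge=23 Juniper=32 → close Ashgrove (overflow 24)
  36÷3 = 12 each, +1 to first 0
Round 4: Hollowpine=45 Ironridge=35 Juniper=44 → close Juniper (overflow 34)
  44÷2 = 22 each, +1 to first 0
Round 5: Hollowpine=67 Ironridge=57 → close Hollowpine (overflow 54)
  67÷1 = 67 each, +1 to first 0

Closure order: Cedarfen, Briarlake, Ashgrove, Juniper, Hollowpine
Last habitat: Ironridge with 124 animals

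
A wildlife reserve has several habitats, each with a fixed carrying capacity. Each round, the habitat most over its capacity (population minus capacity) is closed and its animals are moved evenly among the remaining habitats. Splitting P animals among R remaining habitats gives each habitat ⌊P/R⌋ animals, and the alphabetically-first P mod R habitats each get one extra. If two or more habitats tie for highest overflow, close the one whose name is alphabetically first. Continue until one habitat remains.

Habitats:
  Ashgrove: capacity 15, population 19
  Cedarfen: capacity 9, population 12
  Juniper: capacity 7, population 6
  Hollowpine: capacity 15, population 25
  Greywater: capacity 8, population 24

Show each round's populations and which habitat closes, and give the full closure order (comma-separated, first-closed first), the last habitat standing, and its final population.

Round 1: Ashgrove=19 Cedarfen=12 Greywater=24 Hollowpine=25 Juniper=6 → close Greywater (overflow 16)
  24÷4 = 6 each, +1 to first 0
Round 2: Ashgrove=25 Cedarfen=18 Hollowpine=31 Juniper=12 → close Hollowpine (overflow 16)
  31÷3 = 10 each, +1 to first 1
Round 3: Ashgrove=36 Cedarfen=28 Juniper=22 → close Ashgrove (overflow 21)
  36÷2 = 18 each, +1 to first 0
Round 4: Cedarfen=46 Juniper=40 → close Cedarfen (overflow 37)
  46÷1 = 46 each, +1 to first 0

Closure order: Greywater, Hollowpine, Ashgrove, Cedarfen
Last habitat: Juniper with 86 animals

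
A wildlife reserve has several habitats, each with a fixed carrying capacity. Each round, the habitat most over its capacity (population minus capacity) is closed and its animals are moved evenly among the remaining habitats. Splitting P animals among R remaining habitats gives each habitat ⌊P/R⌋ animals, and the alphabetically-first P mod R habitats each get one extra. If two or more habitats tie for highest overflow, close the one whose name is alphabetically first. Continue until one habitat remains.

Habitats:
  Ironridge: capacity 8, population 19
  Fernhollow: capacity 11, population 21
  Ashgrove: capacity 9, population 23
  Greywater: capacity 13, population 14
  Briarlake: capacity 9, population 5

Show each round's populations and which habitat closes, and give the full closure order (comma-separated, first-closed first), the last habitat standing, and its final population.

Round 1: Ashgrove=23 Briarlake=5 Fernhollow=21 Greywater=14 Ironridge=19 → close Ashgrove (overflow 14)
  23÷4 = 5 each, +1 to first 3
Round 2: Briarlake=11 Fernhollow=27 Greywater=20 Ironridge=24 → close Fernhollow (overflow 16)
  27÷3 = 9 each, +1 to first 0
Round 3: Briarlake=20 Greywater=29 Ironridge=33 → close Ironridge (overflow 25)
  33÷2 = 16 each, +1 to first 1
Round 4: Briarlake=37 Greywater=45 → close Greywater (overflow 32)
  45÷1 = 45 each, +1 to first 0

Closure order: Ashgrove, Fernhollow, Ironridge, Greywater
Last habitat: Briarlake with 82 animals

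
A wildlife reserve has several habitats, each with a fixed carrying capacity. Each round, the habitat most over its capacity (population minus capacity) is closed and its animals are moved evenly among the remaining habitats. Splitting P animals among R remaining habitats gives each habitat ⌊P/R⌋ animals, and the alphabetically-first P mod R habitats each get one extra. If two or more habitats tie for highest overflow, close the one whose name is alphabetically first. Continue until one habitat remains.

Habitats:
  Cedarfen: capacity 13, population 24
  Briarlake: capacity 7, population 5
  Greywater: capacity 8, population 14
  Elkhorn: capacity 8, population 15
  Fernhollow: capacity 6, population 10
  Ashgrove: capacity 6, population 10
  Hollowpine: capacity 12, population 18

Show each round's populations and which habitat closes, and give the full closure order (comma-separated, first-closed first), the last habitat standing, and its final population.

Closure order: Cedarfen, Elkhorn, Greywater, Ashgrove, Hollowpine, Fernhollow
Last habitat: Briarlake with 96 animals

Round 1: Ashgrove=10 Briarlake=5 Cedarfen=24 Elkhorn=15 Fernhollow=10 Greywater=14 Hollowpine=18 → close Cedarfen (overflow 11)
  24÷6 = 4 each, +1 to first 0
Round 2: Ashgrove=14 Briarlake=9 Elkhorn=19 Fernhollow=14 Greywater=18 Hollowpine=22 → close Elkhorn (overflow 11)
  19÷5 = 3 each, +1 to first 4
Round 3: Ashgrove=18 Briarlake=13 Fernhollow=18 Greywater=22 Hollowpine=25 → close Greywater (overflow 14)
  22÷4 = 5 each, +1 to first 2
Round 4: Ashgrove=24 Briarlake=19 Fernhollow=23 Hollowpine=30 → close Ashgrove (overflow 18)
  24÷3 = 8 each, +1 to first 0
Round 5: Briarlake=27 Fernhollow=31 Hollowpine=38 → close Hollowpine (overflow 26)
  38÷2 = 19 each, +1 to first 0
Round 6: Briarlake=46 Fernhollow=50 → close Fernhollow (overflow 44)
  50÷1 = 50 each, +1 to first 0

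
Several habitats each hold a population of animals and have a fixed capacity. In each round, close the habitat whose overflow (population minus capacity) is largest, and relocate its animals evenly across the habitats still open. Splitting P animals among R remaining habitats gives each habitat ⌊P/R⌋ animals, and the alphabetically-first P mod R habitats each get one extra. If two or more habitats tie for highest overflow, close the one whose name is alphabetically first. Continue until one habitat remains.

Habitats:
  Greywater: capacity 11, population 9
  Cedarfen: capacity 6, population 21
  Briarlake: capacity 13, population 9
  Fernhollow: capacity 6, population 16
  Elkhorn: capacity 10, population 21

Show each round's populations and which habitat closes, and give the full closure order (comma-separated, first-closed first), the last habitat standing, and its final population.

Closure order: Cedarfen, Elkhorn, Fernhollow, Briarlake
Last habitat: Greywater with 76 animals

Round 1: Briarlake=9 Cedarfen=21 Elkhorn=21 Fernhollow=16 Greywater=9 → close Cedarfen (overflow 15)
  21÷4 = 5 each, +1 to first 1
Round 2: Briarlake=15 Elkhorn=26 Fernhollow=21 Greywater=14 → close Elkhorn (overflow 16)
  26÷3 = 8 each, +1 to first 2
Round 3: Briarlake=24 Fernhollow=30 Greywater=22 → close Fernhollow (overflow 24)
  30÷2 = 15 each, +1 to first 0
Round 4: Briarlake=39 Greywater=37 → close Briarlake (overflow 26)
  39÷1 = 39 each, +1 to first 0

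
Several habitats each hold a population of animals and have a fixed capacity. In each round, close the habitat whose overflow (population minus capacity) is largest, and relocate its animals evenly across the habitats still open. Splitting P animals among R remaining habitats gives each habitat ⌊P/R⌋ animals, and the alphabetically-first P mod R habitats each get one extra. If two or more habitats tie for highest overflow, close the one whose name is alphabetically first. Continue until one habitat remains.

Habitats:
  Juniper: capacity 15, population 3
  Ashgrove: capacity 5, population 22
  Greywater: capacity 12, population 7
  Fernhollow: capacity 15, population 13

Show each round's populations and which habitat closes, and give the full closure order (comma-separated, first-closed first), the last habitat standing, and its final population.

Closure order: Ashgrove, Fernhollow, Greywater
Last habitat: Juniper with 45 animals

Round 1: Ashgrove=22 Fernhollow=13 Greywater=7 Juniper=3 → close Ashgrove (overflow 17)
  22÷3 = 7 each, +1 to first 1
Round 2: Fernhollow=21 Greywater=14 Juniper=10 → close Fernhollow (overflow 6)
  21÷2 = 10 each, +1 to first 1
Round 3: Greywater=25 Juniper=20 → close Greywater (overflow 13)
  25÷1 = 25 each, +1 to first 0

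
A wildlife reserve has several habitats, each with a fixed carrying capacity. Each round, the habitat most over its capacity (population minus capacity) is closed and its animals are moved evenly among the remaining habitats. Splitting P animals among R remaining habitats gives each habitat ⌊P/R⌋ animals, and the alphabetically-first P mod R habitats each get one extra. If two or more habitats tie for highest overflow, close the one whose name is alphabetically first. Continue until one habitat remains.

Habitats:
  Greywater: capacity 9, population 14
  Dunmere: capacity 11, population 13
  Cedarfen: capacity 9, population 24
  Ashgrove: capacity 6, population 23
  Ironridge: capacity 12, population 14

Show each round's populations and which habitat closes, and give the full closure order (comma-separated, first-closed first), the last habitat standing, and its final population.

Round 1: Ashgrove=23 Cedarfen=24 Dunmere=13 Greywater=14 Ironridge=14 → close Ashgrove (overflow 17)
  23÷4 = 5 each, +1 to first 3
Round 2: Cedarfen=30 Dunmere=19 Greywater=20 Ironridge=19 → close Cedarfen (overflow 21)
  30÷3 = 10 each, +1 to first 0
Round 3: Dunmere=29 Greywater=30 Ironridge=29 → close Greywater (overflow 21)
  30÷2 = 15 each, +1 to first 0
Round 4: Dunmere=44 Ironridge=44 → close Dunmere (overflow 33)
  44÷1 = 44 each, +1 to first 0

Closure order: Ashgrove, Cedarfen, Greywater, Dunmere
Last habitat: Ironridge with 88 animals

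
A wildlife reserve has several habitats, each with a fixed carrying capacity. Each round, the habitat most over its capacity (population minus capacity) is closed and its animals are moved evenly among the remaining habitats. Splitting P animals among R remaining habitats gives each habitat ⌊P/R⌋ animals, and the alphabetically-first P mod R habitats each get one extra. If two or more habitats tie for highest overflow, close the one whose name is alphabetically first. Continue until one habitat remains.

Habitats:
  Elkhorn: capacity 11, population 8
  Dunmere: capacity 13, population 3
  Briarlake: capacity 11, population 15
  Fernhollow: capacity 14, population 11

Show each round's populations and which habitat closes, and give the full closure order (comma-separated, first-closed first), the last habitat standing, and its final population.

Closure order: Briarlake, Elkhorn, Fernhollow
Last habitat: Dunmere with 37 animals

Round 1: Briarlake=15 Dunmere=3 Elkhorn=8 Fernhollow=11 → close Briarlake (overflow 4)
  15÷3 = 5 each, +1 to first 0
Round 2: Dunmere=8 Elkhorn=13 Fernhollow=16 → close Elkhorn (overflow 2)
  13÷2 = 6 each, +1 to first 1
Round 3: Dunmere=15 Fernhollow=22 → close Fernhollow (overflow 8)
  22÷1 = 22 each, +1 to first 0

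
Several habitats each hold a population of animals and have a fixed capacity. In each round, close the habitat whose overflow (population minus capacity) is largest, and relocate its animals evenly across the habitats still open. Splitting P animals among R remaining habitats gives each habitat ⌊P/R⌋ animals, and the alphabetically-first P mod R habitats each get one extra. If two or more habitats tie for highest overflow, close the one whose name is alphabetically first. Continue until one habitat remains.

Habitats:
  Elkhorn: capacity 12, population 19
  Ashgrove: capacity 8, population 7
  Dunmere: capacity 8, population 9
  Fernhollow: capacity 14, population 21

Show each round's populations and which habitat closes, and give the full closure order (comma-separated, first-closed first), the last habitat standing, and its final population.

Round 1: Ashgrove=7 Dunmere=9 Elkhorn=19 Fernhollow=21 → close Elkhorn (overflow 7)
  19÷3 = 6 each, +1 to first 1
Round 2: Ashgrove=14 Dunmere=15 Fernhollow=27 → close Fernhollow (overflow 13)
  27÷2 = 13 each, +1 to first 1
Round 3: Ashgrove=28 Dunmere=28 → close Ashgrove (overflow 20)
  28÷1 = 28 each, +1 to first 0

Closure order: Elkhorn, Fernhollow, Ashgrove
Last habitat: Dunmere with 56 animals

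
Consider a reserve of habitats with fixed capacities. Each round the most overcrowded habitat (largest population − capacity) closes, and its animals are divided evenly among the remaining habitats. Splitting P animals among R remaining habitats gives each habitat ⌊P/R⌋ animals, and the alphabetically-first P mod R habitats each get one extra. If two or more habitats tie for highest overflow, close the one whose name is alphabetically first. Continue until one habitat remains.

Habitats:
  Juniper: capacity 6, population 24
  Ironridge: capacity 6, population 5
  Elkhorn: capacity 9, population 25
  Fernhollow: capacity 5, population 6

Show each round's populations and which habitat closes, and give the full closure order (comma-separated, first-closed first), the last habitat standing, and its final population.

Closure order: Juniper, Elkhorn, Fernhollow
Last habitat: Ironridge with 60 animals

Round 1: Elkhorn=25 Fernhollow=6 Ironridge=5 Juniper=24 → close Juniper (overflow 18)
  24÷3 = 8 each, +1 to first 0
Round 2: Elkhorn=33 Fernhollow=14 Ironridge=13 → close Elkhorn (overflow 24)
  33÷2 = 16 each, +1 to first 1
Round 3: Fernhollow=31 Ironridge=29 → close Fernhollow (overflow 26)
  31÷1 = 31 each, +1 to first 0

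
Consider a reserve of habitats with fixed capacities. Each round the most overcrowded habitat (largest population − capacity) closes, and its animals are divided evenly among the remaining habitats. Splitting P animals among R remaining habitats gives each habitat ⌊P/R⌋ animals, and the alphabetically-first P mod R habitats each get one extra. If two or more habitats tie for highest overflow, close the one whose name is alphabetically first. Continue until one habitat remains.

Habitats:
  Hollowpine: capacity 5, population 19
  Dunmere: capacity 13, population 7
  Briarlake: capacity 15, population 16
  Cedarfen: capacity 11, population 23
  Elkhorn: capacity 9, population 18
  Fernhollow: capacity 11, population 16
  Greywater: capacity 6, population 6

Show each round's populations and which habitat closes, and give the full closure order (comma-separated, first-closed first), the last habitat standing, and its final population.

Round 1: Briarlake=16 Cedarfen=23 Dunmere=7 Elkhorn=18 Fernhollow=16 Greywater=6 Hollowpine=19 → close Hollowpine (overflow 14)
  19÷6 = 3 each, +1 to first 1
Round 2: Briarlake=20 Cedarfen=26 Dunmere=10 Elkhorn=21 Fernhollow=19 Greywater=9 → close Cedarfen (overflow 15)
  26÷5 = 5 each, +1 to first 1
Round 3: Briarlake=26 Dunmere=15 Elkhorn=26 Fernhollow=24 Greywater=14 → close Elkhorn (overflow 17)
  26÷4 = 6 each, +1 to first 2
Round 4: Briarlake=33 Dunmere=22 Fernhollow=30 Greywater=20 → close Fernhollow (overflow 19)
  30÷3 = 10 each, +1 to first 0
Round 5: Briarlake=43 Dunmere=32 Greywater=30 → close Briarlake (overflow 28)
  43÷2 = 21 each, +1 to first 1
Round 6: Dunmere=54 Greywater=51 → close Greywater (overflow 45)
  51÷1 = 51 each, +1 to first 0

Closure order: Hollowpine, Cedarfen, Elkhorn, Fernhollow, Briarlake, Greywater
Last habitat: Dunmere with 105 animals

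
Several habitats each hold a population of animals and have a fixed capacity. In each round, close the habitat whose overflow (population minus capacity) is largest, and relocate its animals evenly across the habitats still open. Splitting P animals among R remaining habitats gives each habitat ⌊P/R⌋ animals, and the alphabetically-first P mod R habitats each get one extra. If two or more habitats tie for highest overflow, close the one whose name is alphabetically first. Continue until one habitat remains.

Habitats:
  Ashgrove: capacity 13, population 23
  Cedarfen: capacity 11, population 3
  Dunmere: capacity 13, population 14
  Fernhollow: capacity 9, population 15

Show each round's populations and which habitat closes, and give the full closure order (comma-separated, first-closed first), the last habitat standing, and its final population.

Round 1: Ashgrove=23 Cedarfen=3 Dunmere=14 Fernhollow=15 → close Ashgrove (overflow 10)
  23÷3 = 7 each, +1 to first 2
Round 2: Cedarfen=11 Dunmere=22 Fernhollow=22 → close Fernhollow (overflow 13)
  22÷2 = 11 each, +1 to first 0
Round 3: Cedarfen=22 Dunmere=33 → close Dunmere (overflow 20)
  33÷1 = 33 each, +1 to first 0

Closure order: Ashgrove, Fernhollow, Dunmere
Last habitat: Cedarfen with 55 animals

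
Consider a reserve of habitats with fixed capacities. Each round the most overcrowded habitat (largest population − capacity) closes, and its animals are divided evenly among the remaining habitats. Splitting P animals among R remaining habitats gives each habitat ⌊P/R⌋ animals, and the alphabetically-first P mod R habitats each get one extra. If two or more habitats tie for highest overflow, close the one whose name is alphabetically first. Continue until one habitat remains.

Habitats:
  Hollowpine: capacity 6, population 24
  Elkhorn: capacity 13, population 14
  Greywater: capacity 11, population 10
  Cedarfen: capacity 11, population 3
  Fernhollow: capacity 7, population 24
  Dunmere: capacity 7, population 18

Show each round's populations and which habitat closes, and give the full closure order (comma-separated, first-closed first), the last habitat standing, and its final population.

Closure order: Hollowpine, Fernhollow, Dunmere, Elkhorn, Greywater
Last habitat: Cedarfen with 93 animals

Round 1: Cedarfen=3 Dunmere=18 Elkhorn=14 Fernhollow=24 Greywater=10 Hollowpine=24 → close Hollowpine (overflow 18)
  24÷5 = 4 each, +1 to first 4
Round 2: Cedarfen=8 Dunmere=23 Elkhorn=19 Fernhollow=29 Greywater=14 → close Fernhollow (overflow 22)
  29÷4 = 7 each, +1 to first 1
Round 3: Cedarfen=16 Dunmere=30 Elkhorn=26 Greywater=21 → close Dunmere (overflow 23)
  30÷3 = 10 each, +1 to first 0
Round 4: Cedarfen=26 Elkhorn=36 Greywater=31 → close Elkhorn (overflow 23)
  36÷2 = 18 each, +1 to first 0
Round 5: Cedarfen=44 Greywater=49 → close Greywater (overflow 38)
  49÷1 = 49 each, +1 to first 0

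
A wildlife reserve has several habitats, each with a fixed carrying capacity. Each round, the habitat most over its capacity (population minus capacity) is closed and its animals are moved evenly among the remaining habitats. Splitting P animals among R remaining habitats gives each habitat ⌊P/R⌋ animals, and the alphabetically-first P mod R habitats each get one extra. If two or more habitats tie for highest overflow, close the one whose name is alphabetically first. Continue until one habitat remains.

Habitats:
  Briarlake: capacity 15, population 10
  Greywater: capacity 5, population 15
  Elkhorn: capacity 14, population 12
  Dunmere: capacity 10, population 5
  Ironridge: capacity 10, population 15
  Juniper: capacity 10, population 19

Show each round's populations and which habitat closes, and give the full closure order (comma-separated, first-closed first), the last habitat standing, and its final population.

Round 1: Briarlake=10 Dunmere=5 Elkhorn=12 Greywater=15 Ironridge=15 Juniper=19 → close Greywater (overflow 10)
  15÷5 = 3 each, +1 to first 0
Round 2: Briarlake=13 Dunmere=8 Elkhorn=15 Ironridge=18 Juniper=22 → close Juniper (overflow 12)
  22÷4 = 5 each, +1 to first 2
Round 3: Briarlake=19 Dunmere=14 Elkhorn=20 Ironridge=23 → close Ironridge (overflow 13)
  23÷3 = 7 each, +1 to first 2
Round 4: Briarlake=27 Dunmere=22 Elkhorn=27 → close Elkhorn (overflow 13)
  27÷2 = 13 each, +1 to first 1
Round 5: Briarlake=41 Dunmere=35 → close Briarlake (overflow 26)
  41÷1 = 41 each, +1 to first 0

Closure order: Greywater, Juniper, Ironridge, Elkhorn, Briarlake
Last habitat: Dunmere with 76 animals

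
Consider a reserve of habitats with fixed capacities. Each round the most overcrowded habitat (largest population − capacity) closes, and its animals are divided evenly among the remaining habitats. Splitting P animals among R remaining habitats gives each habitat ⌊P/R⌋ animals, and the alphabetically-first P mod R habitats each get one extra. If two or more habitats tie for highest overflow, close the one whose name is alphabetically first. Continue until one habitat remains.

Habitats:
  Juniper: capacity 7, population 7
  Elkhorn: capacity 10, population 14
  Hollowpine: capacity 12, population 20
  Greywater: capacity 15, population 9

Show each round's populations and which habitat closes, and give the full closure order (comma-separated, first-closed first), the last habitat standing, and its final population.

Round 1: Elkhorn=14 Greywater=9 Hollowpine=20 Juniper=7 → close Hollowpine (overflow 8)
  20÷3 = 6 each, +1 to first 2
Round 2: Elkhorn=21 Greywater=16 Juniper=13 → close Elkhorn (overflow 11)
  21÷2 = 10 each, +1 to first 1
Round 3: Greywater=27 Juniper=23 → close Juniper (overflow 16)
  23÷1 = 23 each, +1 to first 0

Closure order: Hollowpine, Elkhorn, Juniper
Last habitat: Greywater with 50 animals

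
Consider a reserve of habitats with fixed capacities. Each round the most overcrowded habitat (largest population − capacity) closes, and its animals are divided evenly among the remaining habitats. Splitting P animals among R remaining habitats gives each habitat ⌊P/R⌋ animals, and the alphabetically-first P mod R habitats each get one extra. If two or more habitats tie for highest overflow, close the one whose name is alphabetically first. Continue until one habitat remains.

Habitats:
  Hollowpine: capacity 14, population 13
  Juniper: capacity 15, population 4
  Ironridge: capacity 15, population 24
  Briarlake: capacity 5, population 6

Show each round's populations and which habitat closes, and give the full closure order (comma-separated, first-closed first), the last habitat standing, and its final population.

Round 1: Briarlake=6 Hollowpine=13 Ironridge=24 Juniper=4 → close Ironridge (overflow 9)
  24÷3 = 8 each, +1 to first 0
Round 2: Briarlake=14 Hollowpine=21 Juniper=12 → close Briarlake (overflow 9)
  14÷2 = 7 each, +1 to first 0
Round 3: Hollowpine=28 Juniper=19 → close Hollowpine (overflow 14)
  28÷1 = 28 each, +1 to first 0

Closure order: Ironridge, Briarlake, Hollowpine
Last habitat: Juniper with 47 animals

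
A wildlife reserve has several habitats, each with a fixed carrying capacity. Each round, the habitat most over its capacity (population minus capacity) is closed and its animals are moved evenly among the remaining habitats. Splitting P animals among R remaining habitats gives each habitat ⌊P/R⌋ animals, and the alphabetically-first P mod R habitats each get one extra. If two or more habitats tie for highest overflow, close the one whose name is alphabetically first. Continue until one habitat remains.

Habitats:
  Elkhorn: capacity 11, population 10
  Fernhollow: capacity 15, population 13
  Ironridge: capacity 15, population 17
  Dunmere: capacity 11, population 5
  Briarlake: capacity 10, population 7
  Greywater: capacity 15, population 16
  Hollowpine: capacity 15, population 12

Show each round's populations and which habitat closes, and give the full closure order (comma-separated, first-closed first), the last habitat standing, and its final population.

Closure order: Ironridge, Greywater, Elkhorn, Briarlake, Fernhollow, Dunmere
Last habitat: Hollowpine with 80 animals

Round 1: Briarlake=7 Dunmere=5 Elkhorn=10 Fernhollow=13 Greywater=16 Hollowpine=12 Ironridge=17 → close Ironridge (overflow 2)
  17÷6 = 2 each, +1 to first 5
Round 2: Briarlake=10 Dunmere=8 Elkhorn=13 Fernhollow=16 Greywater=19 Hollowpine=14 → close Greywater (overflow 4)
  19÷5 = 3 each, +1 to first 4
Round 3: Briarlake=14 Dunmere=12 Elkhorn=17 Fernhollow=20 Hollowpine=17 → close Elkhorn (overflow 6)
  17÷4 = 4 each, +1 to first 1
Round 4: Briarlake=19 Dunmere=16 Fernhollow=24 Hollowpine=21 → close Briarlake (overflow 9)
  19÷3 = 6 each, +1 to first 1
Round 5: Dunmere=23 Fernhollow=30 Hollowpine=27 → close Fernhollow (overflow 15)
  30÷2 = 15 each, +1 to first 0
Round 6: Dunmere=38 Hollowpine=42 → close Dunmere (overflow 27)
  38÷1 = 38 each, +1 to first 0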